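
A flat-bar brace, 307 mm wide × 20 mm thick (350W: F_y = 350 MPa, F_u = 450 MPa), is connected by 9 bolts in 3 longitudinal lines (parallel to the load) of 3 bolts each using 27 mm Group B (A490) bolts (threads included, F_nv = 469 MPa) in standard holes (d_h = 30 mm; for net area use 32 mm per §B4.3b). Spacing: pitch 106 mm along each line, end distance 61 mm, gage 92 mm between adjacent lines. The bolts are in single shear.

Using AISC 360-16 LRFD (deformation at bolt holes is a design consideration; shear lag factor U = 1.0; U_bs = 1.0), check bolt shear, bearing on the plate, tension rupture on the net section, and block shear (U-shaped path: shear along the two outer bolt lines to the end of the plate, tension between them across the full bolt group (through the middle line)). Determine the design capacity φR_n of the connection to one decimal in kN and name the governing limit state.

Bolt shear: A_b = π(27)²/4 = 572.56 mm². φR_n = 0.75 × 469 × 572.56 × 9 × 1 = 1812.6 kN.
Bearing (20 mm plate, F_u = 450 MPa): end bolts L_c = 61 − 30/2 = 46, R_n = min(1.2×46×20×450, 2.4×27×20×450) = 496.8 kN/bolt; interior L_c = 106 − 30 = 76, R_n = 583.2 kN/bolt. φR_n = 0.75 × (3×496.8 + 6×583.2) = 3742.2 kN.
Tension rupture (net): A_n = (307 − 3×32)×20 = 4220 mm² (U = 1.0, A_e = A_n). φR_n = 0.75 × 450 × 4220 = 1424.3 kN.
Block shear: shear path 2×[61+2×106] = 2×273 mm, A_gv = 10920, A_nv = 2×(273 − 2.5×32)×20 = 7720 mm²; tension across gage: (184 − 2×32)×20 = 2400 mm². R_n = min(0.6×450×7720, 0.6×350×10920) + 1.0×450×2400 = min(2084.4, 2293.2) + 1080 = 3164.4 kN. φR_n = 0.75 × 3164.4 = 2373.3 kN.
Governing: min(1812.6, 3742.2, 1424.3, 2373.3) = 1424.3 kN → net-section rupture.

1424.3 kN (net-section rupture governs)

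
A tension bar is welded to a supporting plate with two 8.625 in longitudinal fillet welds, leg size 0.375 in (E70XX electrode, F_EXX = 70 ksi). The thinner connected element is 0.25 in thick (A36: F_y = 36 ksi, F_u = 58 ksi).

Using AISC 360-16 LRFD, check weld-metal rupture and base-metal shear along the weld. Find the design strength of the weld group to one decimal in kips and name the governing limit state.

Weld metal: throat = 0.707×0.375 = 0.26513 in, L = 2×8.625 = 17.25 in. φR_n = 0.75 × 0.6 × 70 × 0.26513 × 17.25 = 144.1 kips.
Base metal shear (0.25 in plate): yield φR_n = 1.0×0.6×36×0.25×17.25 = 93.2 kips; rupture φR_n = 0.75×0.6×58×0.25×17.25 = 112.6 kips; take 93.2 kips (yield).
Governing: min(144.1, 93.2) = 93.2 kips → base-metal shear.

93.2 kips (base-metal shear governs)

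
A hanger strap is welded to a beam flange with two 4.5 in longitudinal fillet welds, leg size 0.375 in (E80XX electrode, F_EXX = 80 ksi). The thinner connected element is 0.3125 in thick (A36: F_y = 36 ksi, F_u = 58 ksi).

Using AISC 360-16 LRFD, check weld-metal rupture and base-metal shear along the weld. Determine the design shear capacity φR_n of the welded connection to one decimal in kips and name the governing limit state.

Weld metal: throat = 0.707×0.375 = 0.26513 in, L = 2×4.5 = 9 in. φR_n = 0.75 × 0.6 × 80 × 0.26513 × 9 = 85.9 kips.
Base metal shear (0.3125 in plate): yield φR_n = 1.0×0.6×36×0.3125×9 = 60.8 kips; rupture φR_n = 0.75×0.6×58×0.3125×9 = 73.4 kips; take 60.8 kips (yield).
Governing: min(85.9, 60.8) = 60.8 kips → base-metal shear.

60.8 kips (base-metal shear governs)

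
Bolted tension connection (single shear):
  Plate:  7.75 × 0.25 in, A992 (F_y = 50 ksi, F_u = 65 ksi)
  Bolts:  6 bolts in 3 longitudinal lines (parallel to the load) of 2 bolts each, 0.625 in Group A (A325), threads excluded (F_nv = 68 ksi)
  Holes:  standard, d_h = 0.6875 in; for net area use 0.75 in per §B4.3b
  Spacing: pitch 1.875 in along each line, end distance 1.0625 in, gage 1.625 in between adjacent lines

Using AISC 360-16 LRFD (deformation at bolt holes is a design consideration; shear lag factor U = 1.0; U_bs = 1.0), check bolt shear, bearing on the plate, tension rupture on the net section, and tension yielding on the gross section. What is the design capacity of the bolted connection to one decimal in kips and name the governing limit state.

67.0 kips (net-section rupture governs)

Bolt shear: A_b = π(0.625)²/4 = 0.3068 in². φR_n = 0.75 × 68 × 0.3068 × 6 × 1 = 93.9 kips.
Bearing (0.25 in plate, F_u = 65 ksi): end bolts L_c = 1.0625 − 0.6875/2 = 0.71875, R_n = min(1.2×0.71875×0.25×65, 2.4×0.625×0.25×65) = 14.016 kips/bolt; interior L_c = 1.875 − 0.6875 = 1.1875, R_n = 23.156 kips/bolt. φR_n = 0.75 × (3×14.016 + 3×23.156) = 83.6 kips.
Tension rupture (net): A_n = (7.75 − 3×0.75)×0.25 = 1.375 in² (U = 1.0, A_e = A_n). φR_n = 0.75 × 65 × 1.375 = 67.0 kips.
Tension yield (gross): A_g = 7.75×0.25 = 1.9375 in². φR_n = 0.90 × 50 × 1.9375 = 87.2 kips.
Governing: min(93.9, 83.6, 67.0, 87.2) = 67.0 kips → net-section rupture.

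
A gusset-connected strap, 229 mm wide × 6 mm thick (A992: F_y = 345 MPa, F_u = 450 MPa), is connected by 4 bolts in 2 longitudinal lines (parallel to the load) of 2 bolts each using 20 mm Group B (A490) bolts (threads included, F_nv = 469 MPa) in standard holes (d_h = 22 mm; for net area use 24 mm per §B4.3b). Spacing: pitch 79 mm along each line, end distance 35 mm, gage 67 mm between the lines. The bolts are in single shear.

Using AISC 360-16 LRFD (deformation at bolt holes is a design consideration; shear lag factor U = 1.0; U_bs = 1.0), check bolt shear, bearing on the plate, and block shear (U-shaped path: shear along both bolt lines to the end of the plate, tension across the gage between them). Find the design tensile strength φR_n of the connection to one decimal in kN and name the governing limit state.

Bolt shear: A_b = π(20)²/4 = 314.16 mm². φR_n = 0.75 × 469 × 314.16 × 4 × 1 = 442.0 kN.
Bearing (6 mm plate, F_u = 450 MPa): end bolts L_c = 35 − 22/2 = 24, R_n = min(1.2×24×6×450, 2.4×20×6×450) = 77.76 kN/bolt; interior L_c = 79 − 22 = 57, R_n = 129.6 kN/bolt. φR_n = 0.75 × (2×77.76 + 2×129.6) = 311.0 kN.
Block shear: shear path 2×[35+1×79] = 2×114 mm, A_gv = 1368, A_nv = 2×(114 − 1.5×24)×6 = 936 mm²; tension across gage: (67 − 1×24)×6 = 258 mm². R_n = min(0.6×450×936, 0.6×345×1368) + 1.0×450×258 = min(252.72, 283.18) + 116.1 = 368.82 kN. φR_n = 0.75 × 368.82 = 276.6 kN.
Governing: min(442.0, 311.0, 276.6) = 276.6 kN → block shear.

276.6 kN (block shear governs)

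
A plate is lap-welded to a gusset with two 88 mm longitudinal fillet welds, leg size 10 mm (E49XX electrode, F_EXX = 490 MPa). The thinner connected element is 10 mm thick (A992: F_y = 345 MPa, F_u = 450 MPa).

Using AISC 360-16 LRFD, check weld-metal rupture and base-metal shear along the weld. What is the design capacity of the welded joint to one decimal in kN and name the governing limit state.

274.4 kN (weld metal governs)

Weld metal: throat = 0.707×10 = 7.07 mm, L = 2×88 = 176 mm. φR_n = 0.75 × 0.6 × 490 × 7.07 × 176 = 274.4 kN.
Base metal shear (10 mm plate): yield φR_n = 1.0×0.6×345×10×176 = 364.3 kN; rupture φR_n = 0.75×0.6×450×10×176 = 356.4 kN; take 356.4 kN (rupture).
Governing: min(274.4, 356.4) = 274.4 kN → weld metal.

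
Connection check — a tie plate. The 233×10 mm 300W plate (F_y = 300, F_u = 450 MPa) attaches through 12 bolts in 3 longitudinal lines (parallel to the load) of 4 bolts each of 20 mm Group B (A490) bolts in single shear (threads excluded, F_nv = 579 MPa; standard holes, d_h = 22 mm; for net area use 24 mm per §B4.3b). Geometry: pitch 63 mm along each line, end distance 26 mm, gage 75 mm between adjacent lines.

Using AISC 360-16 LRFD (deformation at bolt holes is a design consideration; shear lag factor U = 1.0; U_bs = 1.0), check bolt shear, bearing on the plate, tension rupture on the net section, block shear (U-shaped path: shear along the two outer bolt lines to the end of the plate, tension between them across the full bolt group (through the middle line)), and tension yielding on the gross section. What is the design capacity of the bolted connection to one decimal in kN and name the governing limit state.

Bolt shear: A_b = π(20)²/4 = 314.16 mm². φR_n = 0.75 × 579 × 314.16 × 12 × 1 = 1637.1 kN.
Bearing (10 mm plate, F_u = 450 MPa): end bolts L_c = 26 − 22/2 = 15, R_n = min(1.2×15×10×450, 2.4×20×10×450) = 81 kN/bolt; interior L_c = 63 − 22 = 41, R_n = 216 kN/bolt. φR_n = 0.75 × (3×81 + 9×216) = 1640.3 kN.
Tension rupture (net): A_n = (233 − 3×24)×10 = 1610 mm² (U = 1.0, A_e = A_n). φR_n = 0.75 × 450 × 1610 = 543.4 kN.
Block shear: shear path 2×[26+3×63] = 2×215 mm, A_gv = 4300, A_nv = 2×(215 − 3.5×24)×10 = 2620 mm²; tension across gage: (150 − 2×24)×10 = 1020 mm². R_n = min(0.6×450×2620, 0.6×300×4300) + 1.0×450×1020 = min(707.4, 774) + 459 = 1166.4 kN. φR_n = 0.75 × 1166.4 = 874.8 kN.
Tension yield (gross): A_g = 233×10 = 2330 mm². φR_n = 0.90 × 300 × 2330 = 629.1 kN.
Governing: min(1637.1, 1640.3, 543.4, 874.8, 629.1) = 543.4 kN → net-section rupture.

543.4 kN (net-section rupture governs)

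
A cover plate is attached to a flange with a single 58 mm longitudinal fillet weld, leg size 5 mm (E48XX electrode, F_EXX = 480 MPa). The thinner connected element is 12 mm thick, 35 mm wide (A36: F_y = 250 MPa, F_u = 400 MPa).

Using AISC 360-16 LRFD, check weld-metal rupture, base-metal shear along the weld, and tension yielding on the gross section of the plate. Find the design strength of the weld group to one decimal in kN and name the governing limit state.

Weld metal: throat = 0.707×5 = 3.535 mm, L = 58 mm. φR_n = 0.75 × 0.6 × 480 × 3.535 × 58 = 44.3 kN.
Base metal shear (12 mm plate): yield φR_n = 1.0×0.6×250×12×58 = 104.4 kN; rupture φR_n = 0.75×0.6×400×12×58 = 125.3 kN; take 104.4 kN (yield).
Tension yield (gross): A_g = 35×12 = 420 mm². φR_n = 0.90 × 250 × 420 = 94.5 kN.
Governing: min(44.3, 104.4, 94.5) = 44.3 kN → weld metal.

44.3 kN (weld metal governs)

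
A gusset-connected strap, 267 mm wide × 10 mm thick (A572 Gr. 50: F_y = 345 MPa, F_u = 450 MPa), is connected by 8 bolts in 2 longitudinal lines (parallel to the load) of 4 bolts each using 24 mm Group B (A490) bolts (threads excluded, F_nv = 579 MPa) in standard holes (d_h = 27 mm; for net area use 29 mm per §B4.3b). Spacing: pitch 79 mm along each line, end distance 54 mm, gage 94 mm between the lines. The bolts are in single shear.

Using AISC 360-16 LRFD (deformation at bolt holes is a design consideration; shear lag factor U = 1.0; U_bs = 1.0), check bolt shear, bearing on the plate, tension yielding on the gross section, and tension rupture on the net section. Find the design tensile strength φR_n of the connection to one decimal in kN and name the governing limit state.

705.4 kN (net-section rupture governs)

Bolt shear: A_b = π(24)²/4 = 452.39 mm². φR_n = 0.75 × 579 × 452.39 × 8 × 1 = 1571.6 kN.
Bearing (10 mm plate, F_u = 450 MPa): end bolts L_c = 54 − 27/2 = 40.5, R_n = min(1.2×40.5×10×450, 2.4×24×10×450) = 218.7 kN/bolt; interior L_c = 79 − 27 = 52, R_n = 259.2 kN/bolt. φR_n = 0.75 × (2×218.7 + 6×259.2) = 1494.5 kN.
Tension yield (gross): A_g = 267×10 = 2670 mm². φR_n = 0.90 × 345 × 2670 = 829.0 kN.
Tension rupture (net): A_n = (267 − 2×29)×10 = 2090 mm² (U = 1.0, A_e = A_n). φR_n = 0.75 × 450 × 2090 = 705.4 kN.
Governing: min(1571.6, 1494.5, 829.0, 705.4) = 705.4 kN → net-section rupture.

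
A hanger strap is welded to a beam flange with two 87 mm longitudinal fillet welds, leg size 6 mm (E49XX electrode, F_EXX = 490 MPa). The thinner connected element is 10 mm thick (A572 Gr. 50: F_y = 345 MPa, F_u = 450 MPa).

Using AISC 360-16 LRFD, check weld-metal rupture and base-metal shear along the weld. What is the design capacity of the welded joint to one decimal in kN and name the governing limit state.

Weld metal: throat = 0.707×6 = 4.242 mm, L = 2×87 = 174 mm. φR_n = 0.75 × 0.6 × 490 × 4.242 × 174 = 162.8 kN.
Base metal shear (10 mm plate): yield φR_n = 1.0×0.6×345×10×174 = 360.2 kN; rupture φR_n = 0.75×0.6×450×10×174 = 352.4 kN; take 352.4 kN (rupture).
Governing: min(162.8, 352.4) = 162.8 kN → weld metal.

162.8 kN (weld metal governs)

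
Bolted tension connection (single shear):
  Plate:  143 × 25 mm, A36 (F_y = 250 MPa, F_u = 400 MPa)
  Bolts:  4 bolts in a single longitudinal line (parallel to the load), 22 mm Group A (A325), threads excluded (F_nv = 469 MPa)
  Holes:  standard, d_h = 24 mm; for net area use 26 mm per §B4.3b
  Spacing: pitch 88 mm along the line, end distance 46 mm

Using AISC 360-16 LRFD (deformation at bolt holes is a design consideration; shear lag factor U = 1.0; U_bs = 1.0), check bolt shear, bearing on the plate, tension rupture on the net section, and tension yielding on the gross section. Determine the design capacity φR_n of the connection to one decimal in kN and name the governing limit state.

534.8 kN (bolt shear governs)

Bolt shear: A_b = π(22)²/4 = 380.13 mm². φR_n = 0.75 × 469 × 380.13 × 4 × 1 = 534.8 kN.
Bearing (25 mm plate, F_u = 400 MPa): end bolts L_c = 46 − 24/2 = 34, R_n = min(1.2×34×25×400, 2.4×22×25×400) = 408 kN/bolt; interior L_c = 88 − 24 = 64, R_n = 528 kN/bolt. φR_n = 0.75 × (1×408 + 3×528) = 1494.0 kN.
Tension rupture (net): A_n = (143 − 1×26)×25 = 2925 mm² (U = 1.0, A_e = A_n). φR_n = 0.75 × 400 × 2925 = 877.5 kN.
Tension yield (gross): A_g = 143×25 = 3575 mm². φR_n = 0.90 × 250 × 3575 = 804.4 kN.
Governing: min(534.8, 1494.0, 877.5, 804.4) = 534.8 kN → bolt shear.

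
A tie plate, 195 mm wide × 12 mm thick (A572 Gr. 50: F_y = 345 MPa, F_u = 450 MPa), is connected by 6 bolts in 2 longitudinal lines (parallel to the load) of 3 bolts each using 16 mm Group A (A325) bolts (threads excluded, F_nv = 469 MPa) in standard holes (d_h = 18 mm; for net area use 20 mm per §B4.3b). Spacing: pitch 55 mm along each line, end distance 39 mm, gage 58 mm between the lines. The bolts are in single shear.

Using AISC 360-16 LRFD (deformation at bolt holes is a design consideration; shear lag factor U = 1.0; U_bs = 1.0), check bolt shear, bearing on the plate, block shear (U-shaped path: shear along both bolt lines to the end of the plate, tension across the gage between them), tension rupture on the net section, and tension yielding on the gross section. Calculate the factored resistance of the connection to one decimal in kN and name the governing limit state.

424.3 kN (bolt shear governs)

Bolt shear: A_b = π(16)²/4 = 201.06 mm². φR_n = 0.75 × 469 × 201.06 × 6 × 1 = 424.3 kN.
Bearing (12 mm plate, F_u = 450 MPa): end bolts L_c = 39 − 18/2 = 30, R_n = min(1.2×30×12×450, 2.4×16×12×450) = 194.4 kN/bolt; interior L_c = 55 − 18 = 37, R_n = 207.36 kN/bolt. φR_n = 0.75 × (2×194.4 + 4×207.36) = 913.7 kN.
Block shear: shear path 2×[39+2×55] = 2×149 mm, A_gv = 3576, A_nv = 2×(149 − 2.5×20)×12 = 2376 mm²; tension across gage: (58 − 1×20)×12 = 456 mm². R_n = min(0.6×450×2376, 0.6×345×3576) + 1.0×450×456 = min(641.52, 740.23) + 205.2 = 846.72 kN. φR_n = 0.75 × 846.72 = 635.0 kN.
Tension rupture (net): A_n = (195 − 2×20)×12 = 1860 mm² (U = 1.0, A_e = A_n). φR_n = 0.75 × 450 × 1860 = 627.8 kN.
Tension yield (gross): A_g = 195×12 = 2340 mm². φR_n = 0.90 × 345 × 2340 = 726.6 kN.
Governing: min(424.3, 913.7, 635.0, 627.8, 726.6) = 424.3 kN → bolt shear.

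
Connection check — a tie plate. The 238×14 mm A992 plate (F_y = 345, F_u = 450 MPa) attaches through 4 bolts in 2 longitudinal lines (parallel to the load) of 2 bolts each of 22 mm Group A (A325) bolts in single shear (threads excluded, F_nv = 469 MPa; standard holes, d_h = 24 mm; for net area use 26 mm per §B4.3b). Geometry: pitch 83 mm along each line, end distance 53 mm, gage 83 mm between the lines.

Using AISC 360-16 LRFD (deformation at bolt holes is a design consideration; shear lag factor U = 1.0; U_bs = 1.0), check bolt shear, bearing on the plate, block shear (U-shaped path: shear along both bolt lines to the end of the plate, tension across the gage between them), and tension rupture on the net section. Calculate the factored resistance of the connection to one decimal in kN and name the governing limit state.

Bolt shear: A_b = π(22)²/4 = 380.13 mm². φR_n = 0.75 × 469 × 380.13 × 4 × 1 = 534.8 kN.
Bearing (14 mm plate, F_u = 450 MPa): end bolts L_c = 53 − 24/2 = 41, R_n = min(1.2×41×14×450, 2.4×22×14×450) = 309.96 kN/bolt; interior L_c = 83 − 24 = 59, R_n = 332.64 kN/bolt. φR_n = 0.75 × (2×309.96 + 2×332.64) = 963.9 kN.
Block shear: shear path 2×[53+1×83] = 2×136 mm, A_gv = 3808, A_nv = 2×(136 − 1.5×26)×14 = 2716 mm²; tension across gage: (83 − 1×26)×14 = 798 mm². R_n = min(0.6×450×2716, 0.6×345×3808) + 1.0×450×798 = min(733.32, 788.26) + 359.1 = 1092.4 kN. φR_n = 0.75 × 1092.4 = 819.3 kN.
Tension rupture (net): A_n = (238 − 2×26)×14 = 2604 mm² (U = 1.0, A_e = A_n). φR_n = 0.75 × 450 × 2604 = 878.9 kN.
Governing: min(534.8, 963.9, 819.3, 878.9) = 534.8 kN → bolt shear.

534.8 kN (bolt shear governs)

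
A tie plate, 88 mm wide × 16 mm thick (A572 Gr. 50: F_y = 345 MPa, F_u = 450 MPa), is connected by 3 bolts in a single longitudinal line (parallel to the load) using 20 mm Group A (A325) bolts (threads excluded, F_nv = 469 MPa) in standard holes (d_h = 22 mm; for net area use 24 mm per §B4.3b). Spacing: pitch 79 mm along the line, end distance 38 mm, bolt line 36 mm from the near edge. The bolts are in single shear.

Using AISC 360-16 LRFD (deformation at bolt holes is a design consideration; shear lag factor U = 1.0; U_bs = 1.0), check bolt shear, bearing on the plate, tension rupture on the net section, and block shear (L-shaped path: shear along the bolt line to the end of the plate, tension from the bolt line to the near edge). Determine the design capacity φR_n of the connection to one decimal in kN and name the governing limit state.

Bolt shear: A_b = π(20)²/4 = 314.16 mm². φR_n = 0.75 × 469 × 314.16 × 3 × 1 = 331.5 kN.
Bearing (16 mm plate, F_u = 450 MPa): end bolts L_c = 38 − 22/2 = 27, R_n = min(1.2×27×16×450, 2.4×20×16×450) = 233.28 kN/bolt; interior L_c = 79 − 22 = 57, R_n = 345.6 kN/bolt. φR_n = 0.75 × (1×233.28 + 2×345.6) = 693.4 kN.
Tension rupture (net): A_n = (88 − 1×24)×16 = 1024 mm² (U = 1.0, A_e = A_n). φR_n = 0.75 × 450 × 1024 = 345.6 kN.
Block shear: shear path 1×[38+2×79] = 1×196 mm, A_gv = 3136, A_nv = 1×(196 − 2.5×24)×16 = 2176 mm²; tension to near edge: (36 − 0.5×24)×16 = 384 mm². R_n = min(0.6×450×2176, 0.6×345×3136) + 1.0×450×384 = min(587.52, 649.15) + 172.8 = 760.32 kN. φR_n = 0.75 × 760.32 = 570.2 kN.
Governing: min(331.5, 693.4, 345.6, 570.2) = 331.5 kN → bolt shear.

331.5 kN (bolt shear governs)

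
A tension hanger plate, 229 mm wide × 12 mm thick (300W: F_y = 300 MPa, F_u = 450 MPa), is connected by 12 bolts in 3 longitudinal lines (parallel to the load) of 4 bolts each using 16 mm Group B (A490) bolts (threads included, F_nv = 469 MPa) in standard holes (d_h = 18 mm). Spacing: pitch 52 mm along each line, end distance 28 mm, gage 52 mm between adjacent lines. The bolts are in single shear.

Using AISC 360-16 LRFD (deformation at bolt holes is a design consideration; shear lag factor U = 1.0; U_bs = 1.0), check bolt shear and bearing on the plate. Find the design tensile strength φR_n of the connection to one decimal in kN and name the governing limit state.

Bolt shear: A_b = π(16)²/4 = 201.06 mm². φR_n = 0.75 × 469 × 201.06 × 12 × 1 = 848.7 kN.
Bearing (12 mm plate, F_u = 450 MPa): end bolts L_c = 28 − 18/2 = 19, R_n = min(1.2×19×12×450, 2.4×16×12×450) = 123.12 kN/bolt; interior L_c = 52 − 18 = 34, R_n = 207.36 kN/bolt. φR_n = 0.75 × (3×123.12 + 9×207.36) = 1676.7 kN.
Governing: min(848.7, 1676.7) = 848.7 kN → bolt shear.

848.7 kN (bolt shear governs)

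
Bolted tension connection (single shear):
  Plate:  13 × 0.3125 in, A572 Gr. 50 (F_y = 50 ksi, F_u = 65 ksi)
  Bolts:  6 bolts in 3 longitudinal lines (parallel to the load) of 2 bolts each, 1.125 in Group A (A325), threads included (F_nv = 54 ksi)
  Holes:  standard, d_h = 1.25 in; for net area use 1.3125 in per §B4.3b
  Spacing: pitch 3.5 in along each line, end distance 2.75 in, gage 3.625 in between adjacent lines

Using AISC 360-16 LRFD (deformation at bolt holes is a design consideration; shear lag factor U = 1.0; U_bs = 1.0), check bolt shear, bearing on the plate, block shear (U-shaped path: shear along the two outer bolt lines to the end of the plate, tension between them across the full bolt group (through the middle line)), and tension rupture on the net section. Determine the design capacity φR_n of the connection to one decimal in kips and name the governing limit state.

Bolt shear: A_b = π(1.125)²/4 = 0.99402 in². φR_n = 0.75 × 54 × 0.99402 × 6 × 1 = 241.5 kips.
Bearing (0.3125 in plate, F_u = 65 ksi): end bolts L_c = 2.75 − 1.25/2 = 2.125, R_n = min(1.2×2.125×0.3125×65, 2.4×1.125×0.3125×65) = 51.797 kips/bolt; interior L_c = 3.5 − 1.25 = 2.25, R_n = 54.844 kips/bolt. φR_n = 0.75 × (3×51.797 + 3×54.844) = 239.9 kips.
Block shear: shear path 2×[2.75+1×3.5] = 2×6.25 in, A_gv = 3.9063, A_nv = 2×(6.25 − 1.5×1.3125)×0.3125 = 2.6758 in²; tension across gage: (7.25 − 2×1.3125)×0.3125 = 1.4453 in². R_n = min(0.6×65×2.6758, 0.6×50×3.9063) + 1.0×65×1.4453 = min(104.36, 117.19) + 93.945 = 198.31 kips. φR_n = 0.75 × 198.31 = 148.7 kips.
Tension rupture (net): A_n = (13 − 3×1.3125)×0.3125 = 2.832 in² (U = 1.0, A_e = A_n). φR_n = 0.75 × 65 × 2.832 = 138.1 kips.
Governing: min(241.5, 239.9, 148.7, 138.1) = 138.1 kips → net-section rupture.

138.1 kips (net-section rupture governs)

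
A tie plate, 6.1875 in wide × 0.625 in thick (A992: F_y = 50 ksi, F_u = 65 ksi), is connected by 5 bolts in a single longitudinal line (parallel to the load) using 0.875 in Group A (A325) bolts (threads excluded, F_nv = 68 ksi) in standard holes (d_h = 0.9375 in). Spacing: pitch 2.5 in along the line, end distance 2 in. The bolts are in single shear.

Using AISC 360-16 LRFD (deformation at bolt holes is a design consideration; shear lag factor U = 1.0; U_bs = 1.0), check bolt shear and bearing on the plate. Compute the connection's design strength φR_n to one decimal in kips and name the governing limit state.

153.3 kips (bolt shear governs)

Bolt shear: A_b = π(0.875)²/4 = 0.60132 in². φR_n = 0.75 × 68 × 0.60132 × 5 × 1 = 153.3 kips.
Bearing (0.625 in plate, F_u = 65 ksi): end bolts L_c = 2 − 0.9375/2 = 1.53125, R_n = min(1.2×1.53125×0.625×65, 2.4×0.875×0.625×65) = 74.648 kips/bolt; interior L_c = 2.5 − 0.9375 = 1.5625, R_n = 76.172 kips/bolt. φR_n = 0.75 × (1×74.648 + 4×76.172) = 284.5 kips.
Governing: min(153.3, 284.5) = 153.3 kips → bolt shear.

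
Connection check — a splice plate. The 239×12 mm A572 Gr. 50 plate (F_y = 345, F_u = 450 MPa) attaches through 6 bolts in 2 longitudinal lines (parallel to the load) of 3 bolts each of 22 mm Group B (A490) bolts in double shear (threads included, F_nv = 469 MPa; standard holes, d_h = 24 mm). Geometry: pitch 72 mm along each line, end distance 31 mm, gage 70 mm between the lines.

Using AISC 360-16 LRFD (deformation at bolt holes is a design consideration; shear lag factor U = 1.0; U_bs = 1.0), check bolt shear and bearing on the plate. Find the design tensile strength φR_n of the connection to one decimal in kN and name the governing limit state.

Bolt shear: A_b = π(22)²/4 = 380.13 mm². φR_n = 0.75 × 469 × 380.13 × 6 × 2 = 1604.5 kN.
Bearing (12 mm plate, F_u = 450 MPa): end bolts L_c = 31 − 24/2 = 19, R_n = min(1.2×19×12×450, 2.4×22×12×450) = 123.12 kN/bolt; interior L_c = 72 − 24 = 48, R_n = 285.12 kN/bolt. φR_n = 0.75 × (2×123.12 + 4×285.12) = 1040.0 kN.
Governing: min(1604.5, 1040.0) = 1040.0 kN → bearing.

1040.0 kN (bearing governs)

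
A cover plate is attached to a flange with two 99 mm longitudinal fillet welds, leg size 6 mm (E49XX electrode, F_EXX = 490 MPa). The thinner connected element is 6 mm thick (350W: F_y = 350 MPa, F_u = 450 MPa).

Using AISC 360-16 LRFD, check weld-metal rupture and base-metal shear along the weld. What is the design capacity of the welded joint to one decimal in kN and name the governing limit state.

185.2 kN (weld metal governs)

Weld metal: throat = 0.707×6 = 4.242 mm, L = 2×99 = 198 mm. φR_n = 0.75 × 0.6 × 490 × 4.242 × 198 = 185.2 kN.
Base metal shear (6 mm plate): yield φR_n = 1.0×0.6×350×6×198 = 249.5 kN; rupture φR_n = 0.75×0.6×450×6×198 = 240.6 kN; take 240.6 kN (rupture).
Governing: min(185.2, 240.6) = 185.2 kN → weld metal.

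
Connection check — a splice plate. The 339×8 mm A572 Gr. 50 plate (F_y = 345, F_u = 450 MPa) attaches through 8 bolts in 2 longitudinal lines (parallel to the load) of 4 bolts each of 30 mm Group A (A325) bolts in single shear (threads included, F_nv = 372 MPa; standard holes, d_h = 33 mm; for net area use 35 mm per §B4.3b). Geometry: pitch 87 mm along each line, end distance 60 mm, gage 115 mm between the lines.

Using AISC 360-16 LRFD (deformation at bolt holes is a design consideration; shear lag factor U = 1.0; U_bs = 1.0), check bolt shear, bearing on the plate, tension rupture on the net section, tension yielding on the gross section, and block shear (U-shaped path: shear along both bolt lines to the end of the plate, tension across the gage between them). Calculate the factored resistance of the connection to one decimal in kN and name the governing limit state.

726.3 kN (net-section rupture governs)

Bolt shear: A_b = π(30)²/4 = 706.86 mm². φR_n = 0.75 × 372 × 706.86 × 8 × 1 = 1577.7 kN.
Bearing (8 mm plate, F_u = 450 MPa): end bolts L_c = 60 − 33/2 = 43.5, R_n = min(1.2×43.5×8×450, 2.4×30×8×450) = 187.92 kN/bolt; interior L_c = 87 − 33 = 54, R_n = 233.28 kN/bolt. φR_n = 0.75 × (2×187.92 + 6×233.28) = 1331.6 kN.
Tension rupture (net): A_n = (339 − 2×35)×8 = 2152 mm² (U = 1.0, A_e = A_n). φR_n = 0.75 × 450 × 2152 = 726.3 kN.
Tension yield (gross): A_g = 339×8 = 2712 mm². φR_n = 0.90 × 345 × 2712 = 842.1 kN.
Block shear: shear path 2×[60+3×87] = 2×321 mm, A_gv = 5136, A_nv = 2×(321 − 3.5×35)×8 = 3176 mm²; tension across gage: (115 − 1×35)×8 = 640 mm². R_n = min(0.6×450×3176, 0.6×345×5136) + 1.0×450×640 = min(857.52, 1063.2) + 288 = 1145.5 kN. φR_n = 0.75 × 1145.5 = 859.1 kN.
Governing: min(1577.7, 1331.6, 726.3, 842.1, 859.1) = 726.3 kN → net-section rupture.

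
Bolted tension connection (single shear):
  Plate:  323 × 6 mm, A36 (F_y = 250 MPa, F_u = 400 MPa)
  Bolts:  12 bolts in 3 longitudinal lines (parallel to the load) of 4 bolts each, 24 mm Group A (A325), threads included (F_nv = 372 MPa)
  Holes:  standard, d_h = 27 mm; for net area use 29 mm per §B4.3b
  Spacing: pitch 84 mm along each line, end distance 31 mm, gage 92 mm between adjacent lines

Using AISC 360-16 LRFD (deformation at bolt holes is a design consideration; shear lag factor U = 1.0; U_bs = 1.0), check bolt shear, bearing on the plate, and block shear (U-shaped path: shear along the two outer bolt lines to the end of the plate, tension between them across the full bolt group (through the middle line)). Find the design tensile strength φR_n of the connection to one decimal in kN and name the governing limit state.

Bolt shear: A_b = π(24)²/4 = 452.39 mm². φR_n = 0.75 × 372 × 452.39 × 12 × 1 = 1514.6 kN.
Bearing (6 mm plate, F_u = 400 MPa): end bolts L_c = 31 − 27/2 = 17.5, R_n = min(1.2×17.5×6×400, 2.4×24×6×400) = 50.4 kN/bolt; interior L_c = 84 − 27 = 57, R_n = 138.24 kN/bolt. φR_n = 0.75 × (3×50.4 + 9×138.24) = 1046.5 kN.
Block shear: shear path 2×[31+3×84] = 2×283 mm, A_gv = 3396, A_nv = 2×(283 − 3.5×29)×6 = 2178 mm²; tension across gage: (184 − 2×29)×6 = 756 mm². R_n = min(0.6×400×2178, 0.6×250×3396) + 1.0×400×756 = min(522.72, 509.4) + 302.4 = 811.8 kN. φR_n = 0.75 × 811.8 = 608.9 kN.
Governing: min(1514.6, 1046.5, 608.9) = 608.9 kN → block shear.

608.9 kN (block shear governs)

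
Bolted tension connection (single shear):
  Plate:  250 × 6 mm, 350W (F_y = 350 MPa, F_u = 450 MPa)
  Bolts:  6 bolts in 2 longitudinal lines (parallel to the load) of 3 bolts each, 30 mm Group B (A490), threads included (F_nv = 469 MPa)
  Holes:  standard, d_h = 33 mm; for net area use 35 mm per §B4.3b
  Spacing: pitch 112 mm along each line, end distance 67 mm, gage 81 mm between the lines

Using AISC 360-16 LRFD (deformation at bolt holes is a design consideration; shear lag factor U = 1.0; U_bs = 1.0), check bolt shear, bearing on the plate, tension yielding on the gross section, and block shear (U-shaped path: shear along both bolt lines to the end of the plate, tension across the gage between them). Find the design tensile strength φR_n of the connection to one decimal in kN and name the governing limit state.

Bolt shear: A_b = π(30)²/4 = 706.86 mm². φR_n = 0.75 × 469 × 706.86 × 6 × 1 = 1491.8 kN.
Bearing (6 mm plate, F_u = 450 MPa): end bolts L_c = 67 − 33/2 = 50.5, R_n = min(1.2×50.5×6×450, 2.4×30×6×450) = 163.62 kN/bolt; interior L_c = 112 − 33 = 79, R_n = 194.4 kN/bolt. φR_n = 0.75 × (2×163.62 + 4×194.4) = 828.6 kN.
Tension yield (gross): A_g = 250×6 = 1500 mm². φR_n = 0.90 × 350 × 1500 = 472.5 kN.
Block shear: shear path 2×[67+2×112] = 2×291 mm, A_gv = 3492, A_nv = 2×(291 − 2.5×35)×6 = 2442 mm²; tension across gage: (81 − 1×35)×6 = 276 mm². R_n = min(0.6×450×2442, 0.6×350×3492) + 1.0×450×276 = min(659.34, 733.32) + 124.2 = 783.54 kN. φR_n = 0.75 × 783.54 = 587.7 kN.
Governing: min(1491.8, 828.6, 472.5, 587.7) = 472.5 kN → gross-section yield.

472.5 kN (gross-section yield governs)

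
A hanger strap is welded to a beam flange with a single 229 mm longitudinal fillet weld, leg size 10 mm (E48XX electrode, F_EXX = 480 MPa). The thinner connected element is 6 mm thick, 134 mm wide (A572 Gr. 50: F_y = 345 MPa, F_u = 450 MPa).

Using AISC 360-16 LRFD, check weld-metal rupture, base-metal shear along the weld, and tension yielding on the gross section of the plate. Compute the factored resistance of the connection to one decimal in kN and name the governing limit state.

249.6 kN (gross-section yield governs)

Weld metal: throat = 0.707×10 = 7.07 mm, L = 229 mm. φR_n = 0.75 × 0.6 × 480 × 7.07 × 229 = 349.7 kN.
Base metal shear (6 mm plate): yield φR_n = 1.0×0.6×345×6×229 = 284.4 kN; rupture φR_n = 0.75×0.6×450×6×229 = 278.2 kN; take 278.2 kN (rupture).
Tension yield (gross): A_g = 134×6 = 804 mm². φR_n = 0.90 × 345 × 804 = 249.6 kN.
Governing: min(349.7, 278.2, 249.6) = 249.6 kN → gross-section yield.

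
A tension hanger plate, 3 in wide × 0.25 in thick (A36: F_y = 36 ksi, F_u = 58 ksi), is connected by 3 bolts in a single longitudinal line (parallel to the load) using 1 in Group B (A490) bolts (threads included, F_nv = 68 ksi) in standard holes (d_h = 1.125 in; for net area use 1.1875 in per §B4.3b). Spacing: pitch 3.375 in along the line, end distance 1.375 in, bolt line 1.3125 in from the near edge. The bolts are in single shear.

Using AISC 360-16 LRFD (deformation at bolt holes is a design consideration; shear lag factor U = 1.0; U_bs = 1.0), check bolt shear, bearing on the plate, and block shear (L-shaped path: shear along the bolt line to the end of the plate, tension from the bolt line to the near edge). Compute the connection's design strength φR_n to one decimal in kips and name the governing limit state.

40.7 kips (block shear governs)

Bolt shear: A_b = π(1)²/4 = 0.7854 in². φR_n = 0.75 × 68 × 0.7854 × 3 × 1 = 120.2 kips.
Bearing (0.25 in plate, F_u = 58 ksi): end bolts L_c = 1.375 − 1.125/2 = 0.8125, R_n = min(1.2×0.8125×0.25×58, 2.4×1×0.25×58) = 14.138 kips/bolt; interior L_c = 3.375 − 1.125 = 2.25, R_n = 34.8 kips/bolt. φR_n = 0.75 × (1×14.138 + 2×34.8) = 62.8 kips.
Block shear: shear path 1×[1.375+2×3.375] = 1×8.125 in, A_gv = 2.0313, A_nv = 1×(8.125 − 2.5×1.1875)×0.25 = 1.2891 in²; tension to near edge: (1.3125 − 0.5×1.1875)×0.25 = 0.17969 in². R_n = min(0.6×58×1.2891, 0.6×36×2.0313) + 1.0×58×0.17969 = min(44.861, 43.876) + 10.422 = 54.298 kips. φR_n = 0.75 × 54.298 = 40.7 kips.
Governing: min(120.2, 62.8, 40.7) = 40.7 kips → block shear.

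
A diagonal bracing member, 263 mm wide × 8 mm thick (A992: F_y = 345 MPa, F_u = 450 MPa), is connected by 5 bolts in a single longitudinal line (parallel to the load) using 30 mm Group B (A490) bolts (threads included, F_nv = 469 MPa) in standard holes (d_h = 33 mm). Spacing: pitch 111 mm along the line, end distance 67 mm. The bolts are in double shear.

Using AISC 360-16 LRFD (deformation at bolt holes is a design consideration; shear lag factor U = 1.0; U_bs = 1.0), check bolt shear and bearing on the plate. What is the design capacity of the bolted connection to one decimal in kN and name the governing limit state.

Bolt shear: A_b = π(30)²/4 = 706.86 mm². φR_n = 0.75 × 469 × 706.86 × 5 × 2 = 2486.4 kN.
Bearing (8 mm plate, F_u = 450 MPa): end bolts L_c = 67 − 33/2 = 50.5, R_n = min(1.2×50.5×8×450, 2.4×30×8×450) = 218.16 kN/bolt; interior L_c = 111 − 33 = 78, R_n = 259.2 kN/bolt. φR_n = 0.75 × (1×218.16 + 4×259.2) = 941.2 kN.
Governing: min(2486.4, 941.2) = 941.2 kN → bearing.

941.2 kN (bearing governs)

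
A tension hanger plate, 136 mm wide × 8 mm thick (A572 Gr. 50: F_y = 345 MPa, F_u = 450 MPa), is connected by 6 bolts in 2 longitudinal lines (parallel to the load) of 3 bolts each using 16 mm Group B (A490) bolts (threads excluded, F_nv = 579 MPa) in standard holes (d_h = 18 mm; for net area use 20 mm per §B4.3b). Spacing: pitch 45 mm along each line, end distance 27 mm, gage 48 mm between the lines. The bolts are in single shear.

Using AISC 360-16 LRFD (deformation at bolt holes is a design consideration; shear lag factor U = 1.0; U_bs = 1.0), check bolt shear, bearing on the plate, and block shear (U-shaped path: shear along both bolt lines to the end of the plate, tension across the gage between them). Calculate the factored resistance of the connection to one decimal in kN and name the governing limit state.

292.7 kN (block shear governs)

Bolt shear: A_b = π(16)²/4 = 201.06 mm². φR_n = 0.75 × 579 × 201.06 × 6 × 1 = 523.9 kN.
Bearing (8 mm plate, F_u = 450 MPa): end bolts L_c = 27 − 18/2 = 18, R_n = min(1.2×18×8×450, 2.4×16×8×450) = 77.76 kN/bolt; interior L_c = 45 − 18 = 27, R_n = 116.64 kN/bolt. φR_n = 0.75 × (2×77.76 + 4×116.64) = 466.6 kN.
Block shear: shear path 2×[27+2×45] = 2×117 mm, A_gv = 1872, A_nv = 2×(117 − 2.5×20)×8 = 1072 mm²; tension across gage: (48 − 1×20)×8 = 224 mm². R_n = min(0.6×450×1072, 0.6×345×1872) + 1.0×450×224 = min(289.44, 387.5) + 100.8 = 390.24 kN. φR_n = 0.75 × 390.24 = 292.7 kN.
Governing: min(523.9, 466.6, 292.7) = 292.7 kN → block shear.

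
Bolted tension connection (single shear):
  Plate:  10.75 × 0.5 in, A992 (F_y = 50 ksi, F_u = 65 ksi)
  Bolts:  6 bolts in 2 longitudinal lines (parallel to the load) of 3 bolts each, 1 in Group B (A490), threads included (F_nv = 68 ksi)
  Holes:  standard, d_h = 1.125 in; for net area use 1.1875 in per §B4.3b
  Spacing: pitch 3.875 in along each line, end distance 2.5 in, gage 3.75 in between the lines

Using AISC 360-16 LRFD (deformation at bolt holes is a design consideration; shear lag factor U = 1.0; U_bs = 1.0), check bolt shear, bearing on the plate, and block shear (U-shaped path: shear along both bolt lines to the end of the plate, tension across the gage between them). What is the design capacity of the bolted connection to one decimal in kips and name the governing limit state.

240.3 kips (bolt shear governs)

Bolt shear: A_b = π(1)²/4 = 0.7854 in². φR_n = 0.75 × 68 × 0.7854 × 6 × 1 = 240.3 kips.
Bearing (0.5 in plate, F_u = 65 ksi): end bolts L_c = 2.5 − 1.125/2 = 1.9375, R_n = min(1.2×1.9375×0.5×65, 2.4×1×0.5×65) = 75.563 kips/bolt; interior L_c = 3.875 − 1.125 = 2.75, R_n = 78 kips/bolt. φR_n = 0.75 × (2×75.563 + 4×78) = 347.3 kips.
Block shear: shear path 2×[2.5+2×3.875] = 2×10.25 in, A_gv = 10.25, A_nv = 2×(10.25 − 2.5×1.1875)×0.5 = 7.2813 in²; tension across gage: (3.75 − 1×1.1875)×0.5 = 1.2813 in². R_n = min(0.6×65×7.2813, 0.6×50×10.25) + 1.0×65×1.2813 = min(283.97, 307.5) + 83.285 = 367.26 kips. φR_n = 0.75 × 367.26 = 275.4 kips.
Governing: min(240.3, 347.3, 275.4) = 240.3 kips → bolt shear.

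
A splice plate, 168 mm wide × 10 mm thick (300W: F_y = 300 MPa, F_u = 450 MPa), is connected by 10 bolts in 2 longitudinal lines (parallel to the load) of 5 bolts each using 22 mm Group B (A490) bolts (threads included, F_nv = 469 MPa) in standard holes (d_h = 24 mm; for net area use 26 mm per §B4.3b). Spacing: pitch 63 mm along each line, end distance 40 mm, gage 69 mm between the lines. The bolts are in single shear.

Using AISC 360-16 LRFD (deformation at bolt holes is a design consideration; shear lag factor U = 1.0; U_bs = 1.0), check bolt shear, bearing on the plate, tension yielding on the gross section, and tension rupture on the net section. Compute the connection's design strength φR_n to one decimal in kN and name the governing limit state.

391.5 kN (net-section rupture governs)

Bolt shear: A_b = π(22)²/4 = 380.13 mm². φR_n = 0.75 × 469 × 380.13 × 10 × 1 = 1337.1 kN.
Bearing (10 mm plate, F_u = 450 MPa): end bolts L_c = 40 − 24/2 = 28, R_n = min(1.2×28×10×450, 2.4×22×10×450) = 151.2 kN/bolt; interior L_c = 63 − 24 = 39, R_n = 210.6 kN/bolt. φR_n = 0.75 × (2×151.2 + 8×210.6) = 1490.4 kN.
Tension yield (gross): A_g = 168×10 = 1680 mm². φR_n = 0.90 × 300 × 1680 = 453.6 kN.
Tension rupture (net): A_n = (168 − 2×26)×10 = 1160 mm² (U = 1.0, A_e = A_n). φR_n = 0.75 × 450 × 1160 = 391.5 kN.
Governing: min(1337.1, 1490.4, 453.6, 391.5) = 391.5 kN → net-section rupture.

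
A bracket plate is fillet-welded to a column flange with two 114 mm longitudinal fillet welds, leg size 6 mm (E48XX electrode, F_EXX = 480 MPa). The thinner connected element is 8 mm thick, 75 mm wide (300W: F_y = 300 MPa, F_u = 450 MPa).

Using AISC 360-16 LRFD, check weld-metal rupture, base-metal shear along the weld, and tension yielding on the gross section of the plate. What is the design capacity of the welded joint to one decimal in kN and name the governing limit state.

162.0 kN (gross-section yield governs)

Weld metal: throat = 0.707×6 = 4.242 mm, L = 2×114 = 228 mm. φR_n = 0.75 × 0.6 × 480 × 4.242 × 228 = 208.9 kN.
Base metal shear (8 mm plate): yield φR_n = 1.0×0.6×300×8×228 = 328.3 kN; rupture φR_n = 0.75×0.6×450×8×228 = 369.4 kN; take 328.3 kN (yield).
Tension yield (gross): A_g = 75×8 = 600 mm². φR_n = 0.90 × 300 × 600 = 162.0 kN.
Governing: min(208.9, 328.3, 162.0) = 162.0 kN → gross-section yield.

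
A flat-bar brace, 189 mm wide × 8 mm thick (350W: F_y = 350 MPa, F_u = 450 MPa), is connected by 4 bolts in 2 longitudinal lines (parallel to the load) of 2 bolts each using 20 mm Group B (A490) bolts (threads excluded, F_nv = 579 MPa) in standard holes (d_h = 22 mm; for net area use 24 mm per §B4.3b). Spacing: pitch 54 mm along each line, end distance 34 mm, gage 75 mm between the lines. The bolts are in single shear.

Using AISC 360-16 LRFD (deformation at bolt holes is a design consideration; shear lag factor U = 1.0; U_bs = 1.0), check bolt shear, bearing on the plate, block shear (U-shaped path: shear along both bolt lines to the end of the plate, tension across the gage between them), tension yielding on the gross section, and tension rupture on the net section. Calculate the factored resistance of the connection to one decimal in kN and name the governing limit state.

306.2 kN (block shear governs)

Bolt shear: A_b = π(20)²/4 = 314.16 mm². φR_n = 0.75 × 579 × 314.16 × 4 × 1 = 545.7 kN.
Bearing (8 mm plate, F_u = 450 MPa): end bolts L_c = 34 − 22/2 = 23, R_n = min(1.2×23×8×450, 2.4×20×8×450) = 99.36 kN/bolt; interior L_c = 54 − 22 = 32, R_n = 138.24 kN/bolt. φR_n = 0.75 × (2×99.36 + 2×138.24) = 356.4 kN.
Block shear: shear path 2×[34+1×54] = 2×88 mm, A_gv = 1408, A_nv = 2×(88 − 1.5×24)×8 = 832 mm²; tension across gage: (75 − 1×24)×8 = 408 mm². R_n = min(0.6×450×832, 0.6×350×1408) + 1.0×450×408 = min(224.64, 295.68) + 183.6 = 408.24 kN. φR_n = 0.75 × 408.24 = 306.2 kN.
Tension yield (gross): A_g = 189×8 = 1512 mm². φR_n = 0.90 × 350 × 1512 = 476.3 kN.
Tension rupture (net): A_n = (189 − 2×24)×8 = 1128 mm² (U = 1.0, A_e = A_n). φR_n = 0.75 × 450 × 1128 = 380.7 kN.
Governing: min(545.7, 356.4, 306.2, 476.3, 380.7) = 306.2 kN → block shear.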